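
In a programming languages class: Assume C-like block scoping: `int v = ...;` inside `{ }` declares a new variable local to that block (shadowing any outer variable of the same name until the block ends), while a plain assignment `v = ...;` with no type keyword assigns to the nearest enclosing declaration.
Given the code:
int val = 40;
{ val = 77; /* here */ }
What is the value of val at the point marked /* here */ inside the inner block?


Analyzing scoping rules:
Outer scope: declares val = 40
Inner block: 'val = 77;' has no type keyword, so it is an assignment to the outer val (no shadowing)
Inside the block, after the assignment -> 77
Result: 77

77


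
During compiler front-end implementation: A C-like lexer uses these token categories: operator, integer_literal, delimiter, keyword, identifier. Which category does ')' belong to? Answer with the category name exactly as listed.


Token: ')'
Checking categories:
  identifier: no
  integer_literal: no
  operator: no
  keyword: no
  delimiter: YES
Category: delimiter

delimiter


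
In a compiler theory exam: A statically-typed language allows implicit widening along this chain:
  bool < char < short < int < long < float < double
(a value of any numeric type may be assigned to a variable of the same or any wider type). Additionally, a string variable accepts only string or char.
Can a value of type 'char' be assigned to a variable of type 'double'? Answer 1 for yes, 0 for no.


Target variable type: double
Source value type: char
Numeric ranks: char=1, double=6
Widening allowed iff rank(source) <= rank(target): 1 <= 6? Yes
Result: 1

1


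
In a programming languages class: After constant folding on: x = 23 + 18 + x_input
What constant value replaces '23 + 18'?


Identifying constant sub-expression:
  Original: x = 23 + 18 + x_input
  23 and 18 are both compile-time constants
  Evaluating: 23 + 18 = 41
  After folding: x = 41 + x_input

41


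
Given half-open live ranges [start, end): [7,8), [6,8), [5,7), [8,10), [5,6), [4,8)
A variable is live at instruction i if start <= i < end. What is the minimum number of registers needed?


Live ranges:
  Var0: [7, 8)
  Var1: [6, 8)
  Var2: [5, 7)
  Var3: [8, 10)
  Var4: [5, 6)
  Var5: [4, 8)
Sweep-line events (position, delta, active):
  pos=4 start -> active=1
  pos=5 start -> active=2
  pos=5 start -> active=3
  pos=6 end -> active=2
  pos=6 start -> active=3
  pos=7 end -> active=2
  pos=7 start -> active=3
  pos=8 end -> active=2
  pos=8 end -> active=1
  pos=8 end -> active=0
  pos=8 start -> active=1
  pos=10 end -> active=0
Maximum simultaneous active: 3
Minimum registers needed: 3

3


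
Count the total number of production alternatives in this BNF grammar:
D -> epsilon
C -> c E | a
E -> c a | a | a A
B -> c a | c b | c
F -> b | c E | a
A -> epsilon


Counting alternatives per rule:
  D: 1 alternative(s)
  C: 2 alternative(s)
  E: 3 alternative(s)
  B: 3 alternative(s)
  F: 3 alternative(s)
  A: 1 alternative(s)
Sum: 1 + 2 + 3 + 3 + 3 + 1 = 13

13


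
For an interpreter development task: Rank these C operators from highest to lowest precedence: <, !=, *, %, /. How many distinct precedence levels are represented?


Looking up precedence for each operator:
  < -> precedence 4
  != -> precedence 3
  * -> precedence 6
  % -> precedence 6
  / -> precedence 6
Sorted highest to lowest: *, %, /, <, !=
Distinct precedence values: [6, 4, 3]
Number of distinct levels: 3

3


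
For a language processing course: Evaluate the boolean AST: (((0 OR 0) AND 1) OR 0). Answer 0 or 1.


Step 1: Evaluate inner node
  0 OR 0 = 0
Step 2: Evaluate next node
  0 AND 1 = 0
Step 3: Evaluate root node
  0 OR 0 = 0

0


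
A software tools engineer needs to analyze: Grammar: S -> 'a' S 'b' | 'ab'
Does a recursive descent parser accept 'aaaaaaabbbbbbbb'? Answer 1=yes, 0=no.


Grammar accepts strings of the form a^n b^n (n >= 1)
Word: 'aaaaaaabbbbbbbb'
Counting: 7 a's and 8 b's
Check: 7 == 8? No
Mismatch: a-count != b-count
Rejected

0


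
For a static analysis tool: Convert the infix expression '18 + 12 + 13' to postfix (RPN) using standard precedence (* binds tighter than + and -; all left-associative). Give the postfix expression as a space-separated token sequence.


Applying the shunting-yard algorithm:
  Operand 18 -> output
  Push '+' onto operator stack -> op-stack: [+]
  Operand 12 -> output
  See '+' (prec 1); top '+' (prec 1) >= it -> pop '+' to output
  Push '+' onto operator stack -> op-stack: [+]
  Operand 13 -> output
  End of input: pop '+' to output
Postfix result: 18 12 + 13 +

18 12 + 13 +


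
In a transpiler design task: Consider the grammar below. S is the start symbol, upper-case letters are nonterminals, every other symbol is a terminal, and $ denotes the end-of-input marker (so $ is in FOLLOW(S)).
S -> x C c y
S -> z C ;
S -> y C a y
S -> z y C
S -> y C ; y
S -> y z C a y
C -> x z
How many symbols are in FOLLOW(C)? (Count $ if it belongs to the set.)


S is the start symbol and does not occur in any rule body, so FOLLOW(S) = {$}.
Examining every occurrence of C in a rule body:
  S -> x C c y : C is followed by terminal 'c' -> add 'c'
  S -> z C ; : C is followed by terminal ';' -> add ';'
  S -> y C a y : C is followed by terminal 'a' -> add 'a'
  S -> z y C : C is at the right end -> add FOLLOW(S) = {$}
  S -> y C ; y : C is followed by terminal ';' -> add ';' (already in the set)
  S -> y z C a y : C is followed by terminal 'a' -> add 'a' (already in the set)
  C -> x z : C does not occur in the body -> contributes nothing
FOLLOW(C) = {;, a, c, $}
Count: 4

4


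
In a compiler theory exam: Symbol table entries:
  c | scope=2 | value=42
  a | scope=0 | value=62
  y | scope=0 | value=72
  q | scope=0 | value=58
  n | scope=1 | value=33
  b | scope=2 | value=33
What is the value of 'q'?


Searching symbol table for 'q':
  c | scope=2 | value=42
  a | scope=0 | value=62
  y | scope=0 | value=72
  q | scope=0 | value=58 <- MATCH
  n | scope=1 | value=33
  b | scope=2 | value=33
Found 'q' at scope 0 with value 58

58


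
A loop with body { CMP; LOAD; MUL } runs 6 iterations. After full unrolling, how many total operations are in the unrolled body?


Loop body operations: CMP, LOAD, MUL (3 ops per iteration)
Unrolling 6 iterations:
  Iteration 1: CMP, LOAD, MUL (3 ops)
  Iteration 2: CMP, LOAD, MUL (3 ops)
  Iteration 3: CMP, LOAD, MUL (3 ops)
  Iteration 4: CMP, LOAD, MUL (3 ops)
  Iteration 5: CMP, LOAD, MUL (3 ops)
  Iteration 6: CMP, LOAD, MUL (3 ops)
Total: 6 iterations * 3 ops/iter = 18 operations

18


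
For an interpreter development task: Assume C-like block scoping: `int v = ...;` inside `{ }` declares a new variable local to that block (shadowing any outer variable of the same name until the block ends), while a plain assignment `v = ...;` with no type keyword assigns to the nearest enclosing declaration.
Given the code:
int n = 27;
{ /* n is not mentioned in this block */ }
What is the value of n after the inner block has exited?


Analyzing scoping rules:
Outer scope: declares n = 27
Inner block: n is neither redeclared nor assigned -> unchanged
After the block -> 27
Result: 27

27


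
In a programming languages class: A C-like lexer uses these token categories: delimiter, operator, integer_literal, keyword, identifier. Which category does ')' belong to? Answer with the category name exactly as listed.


Token: ')'
Checking categories:
  identifier: no
  integer_literal: no
  operator: no
  keyword: no
  delimiter: YES
Category: delimiter

delimiter


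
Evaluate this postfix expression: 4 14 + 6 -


Processing tokens left to right:
Push 4, Push 14
Pop 4 and 14, compute 4 + 14 = 18, push 18
Push 6
Pop 18 and 6, compute 18 - 6 = 12, push 12
Stack result: 12

12


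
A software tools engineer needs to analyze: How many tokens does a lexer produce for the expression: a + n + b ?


Scanning 'a + n + b'
Token 1: 'a' -> identifier
Token 2: '+' -> operator
Token 3: 'n' -> identifier
Token 4: '+' -> operator
Token 5: 'b' -> identifier
Total tokens: 5

5


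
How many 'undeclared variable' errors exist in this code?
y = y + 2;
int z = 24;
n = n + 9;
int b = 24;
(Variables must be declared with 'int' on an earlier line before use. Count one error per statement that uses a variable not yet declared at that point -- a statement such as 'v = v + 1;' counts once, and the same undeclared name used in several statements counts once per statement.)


Scanning code line by line:
  Line 1: use 'y' -> ERROR (undeclared)
  Line 2: declare 'z' -> declared = ['z']
  Line 3: use 'n' -> ERROR (undeclared)
  Line 4: declare 'b' -> declared = ['b', 'z']
Total undeclared variable errors: 2

2


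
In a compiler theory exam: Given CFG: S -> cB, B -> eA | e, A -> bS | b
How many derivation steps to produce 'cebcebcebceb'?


Grammar: S -> cB, B -> eA | e, A -> bS | b
Deriving 'cebcebcebceb':
Step 1: S -> cB => cB
Step 2: B -> eA => ceA
Step 3: A -> bS => cebS
Step 4: S -> cB => cebcB
Step 5: B -> eA => cebceA
Step 6: A -> bS => cebcebS
Step 7: S -> cB => cebcebcB
Step 8: B -> eA => cebcebceA
Step 9: A -> bS => cebcebcebS
Step 10: S -> cB => cebcebcebcB
Step 11: B -> eA => cebcebcebceA
Step 12: A -> b => cebcebcebceb
Total derivation steps: 12

12


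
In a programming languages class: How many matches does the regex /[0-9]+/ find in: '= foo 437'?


Pattern: /[0-9]+/ (int literals)
Input: '= foo 437'
Scanning for matches:
  Match 1: '437'
Total matches: 1

1


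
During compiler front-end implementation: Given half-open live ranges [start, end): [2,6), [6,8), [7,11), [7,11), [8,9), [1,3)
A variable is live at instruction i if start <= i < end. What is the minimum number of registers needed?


Live ranges:
  Var0: [2, 6)
  Var1: [6, 8)
  Var2: [7, 11)
  Var3: [7, 11)
  Var4: [8, 9)
  Var5: [1, 3)
Sweep-line events (position, delta, active):
  pos=1 start -> active=1
  pos=2 start -> active=2
  pos=3 end -> active=1
  pos=6 end -> active=0
  pos=6 start -> active=1
  pos=7 start -> active=2
  pos=7 start -> active=3
  pos=8 end -> active=2
  pos=8 start -> active=3
  pos=9 end -> active=2
  pos=11 end -> active=1
  pos=11 end -> active=0
Maximum simultaneous active: 3
Minimum registers needed: 3

3


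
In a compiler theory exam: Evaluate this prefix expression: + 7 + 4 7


Parsing prefix expression: + 7 + 4 7
Step 1: Innermost operation '+ 4 7'
  4 + 7 = 11
Step 2: Outer operation '+ 7 [11]'
  7 + 11 = 18

18


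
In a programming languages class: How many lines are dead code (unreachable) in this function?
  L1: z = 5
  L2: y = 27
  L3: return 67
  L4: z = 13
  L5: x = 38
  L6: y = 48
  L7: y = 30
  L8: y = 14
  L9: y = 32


Analyzing control flow:
  L1: reachable (before return)
  L2: reachable (before return)
  L3: reachable (return statement)
  L4: DEAD (after return at L3)
  L5: DEAD (after return at L3)
  L6: DEAD (after return at L3)
  L7: DEAD (after return at L3)
  L8: DEAD (after return at L3)
  L9: DEAD (after return at L3)
Return at L3, total lines = 9
Dead lines: L4 through L9
Count: 6

6


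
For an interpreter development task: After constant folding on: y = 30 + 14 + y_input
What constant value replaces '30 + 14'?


Identifying constant sub-expression:
  Original: y = 30 + 14 + y_input
  30 and 14 are both compile-time constants
  Evaluating: 30 + 14 = 44
  After folding: y = 44 + y_input

44


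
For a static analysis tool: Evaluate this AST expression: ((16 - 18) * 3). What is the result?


Expression: ((16 - 18) * 3)
Evaluating step by step:
  16 - 18 = -2
  -2 * 3 = -6
Result: -6

-6


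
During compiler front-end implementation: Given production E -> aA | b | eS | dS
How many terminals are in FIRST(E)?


Production: E -> aA | b | eS | dS
Examining each alternative for leading terminals:
  E -> aA : first terminal = 'a'
  E -> b : first terminal = 'b'
  E -> eS : first terminal = 'e'
  E -> dS : first terminal = 'd'
FIRST(E) = {a, b, d, e}
Count: 4

4


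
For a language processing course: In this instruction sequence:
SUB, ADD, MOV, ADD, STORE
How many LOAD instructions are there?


Scanning instruction sequence for LOAD:
  Position 1: SUB
  Position 2: ADD
  Position 3: MOV
  Position 4: ADD
  Position 5: STORE
Matches at positions: []
Total LOAD count: 0

0


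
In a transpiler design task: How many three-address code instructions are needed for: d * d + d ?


Expression: d * d + d
Generating three-address code (respecting * over +/- precedence):
  Instruction 1: t1 = d * d
  Instruction 2: t2 = t1 + d
Total instructions: 2

2


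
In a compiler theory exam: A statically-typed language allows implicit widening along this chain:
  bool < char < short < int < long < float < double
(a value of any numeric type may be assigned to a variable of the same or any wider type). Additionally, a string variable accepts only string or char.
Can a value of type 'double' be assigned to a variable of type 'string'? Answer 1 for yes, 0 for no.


Target variable type: string
Source value type: double
Rule: string accepts only {string, char}
  source 'double' in {string, char}? No
Result: 0

0


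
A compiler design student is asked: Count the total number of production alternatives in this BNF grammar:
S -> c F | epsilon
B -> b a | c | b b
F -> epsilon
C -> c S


Counting alternatives per rule:
  S: 2 alternative(s)
  B: 3 alternative(s)
  F: 1 alternative(s)
  C: 1 alternative(s)
Sum: 2 + 3 + 1 + 1 = 7

7


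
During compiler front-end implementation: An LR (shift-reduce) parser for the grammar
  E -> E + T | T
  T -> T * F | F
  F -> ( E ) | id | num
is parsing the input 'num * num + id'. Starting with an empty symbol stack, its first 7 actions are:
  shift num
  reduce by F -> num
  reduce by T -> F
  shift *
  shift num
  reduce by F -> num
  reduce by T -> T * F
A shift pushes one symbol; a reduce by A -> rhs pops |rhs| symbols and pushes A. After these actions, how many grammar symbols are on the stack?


Tracking the symbol stack through each action:
  Action 1: shift 'num' : push -> stack = [num] (size 1)
  Action 2: reduce by F -> num : pop 1, push F -> stack = [F] (size 1)
  Action 3: reduce by T -> F : pop 1, push T -> stack = [T] (size 1)
  Action 4: shift '*' : push -> stack = [T, *] (size 2)
  Action 5: shift 'num' : push -> stack = [T, *, num] (size 3)
  Action 6: reduce by F -> num : pop 1, push F -> stack = [T, *, F] (size 3)
  Action 7: reduce by T -> T * F : pop 3, push T -> stack = [T] (size 1)
Final stack size: 1

1


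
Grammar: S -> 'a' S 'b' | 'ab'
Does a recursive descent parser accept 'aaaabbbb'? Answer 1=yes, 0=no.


Grammar accepts strings of the form a^n b^n (n >= 1)
Word: 'aaaabbbb'
Counting: 4 a's and 4 b's
Check: 4 == 4? Yes
Derivation (S -> aSb applied 3 time(s), then S -> ab): S => aSb => aaSbb => aaaSbbb => aaaabbbb
Accepted

1


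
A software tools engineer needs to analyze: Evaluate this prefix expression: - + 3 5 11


Parsing prefix expression: - + 3 5 11
Step 1: Innermost operation '+ 3 5'
  3 + 5 = 8
Step 2: Outer operation '- [8] 11'
  8 - 11 = -3

-3


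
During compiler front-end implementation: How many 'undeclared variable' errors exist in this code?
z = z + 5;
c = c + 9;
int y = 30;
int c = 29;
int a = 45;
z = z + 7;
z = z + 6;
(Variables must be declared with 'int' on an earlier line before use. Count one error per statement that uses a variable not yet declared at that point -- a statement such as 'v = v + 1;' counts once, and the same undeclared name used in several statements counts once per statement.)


Scanning code line by line:
  Line 1: use 'z' -> ERROR (undeclared)
  Line 2: use 'c' -> ERROR (undeclared)
  Line 3: declare 'y' -> declared = ['y']
  Line 4: declare 'c' -> declared = ['c', 'y']
  Line 5: declare 'a' -> declared = ['a', 'c', 'y']
  Line 6: use 'z' -> ERROR (undeclared)
  Line 7: use 'z' -> ERROR (undeclared)
Total undeclared variable errors: 4

4


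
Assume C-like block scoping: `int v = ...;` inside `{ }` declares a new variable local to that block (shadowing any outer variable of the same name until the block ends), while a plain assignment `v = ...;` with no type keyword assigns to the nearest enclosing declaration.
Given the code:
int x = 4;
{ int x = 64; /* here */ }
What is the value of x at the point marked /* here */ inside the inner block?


Analyzing scoping rules:
Outer scope: declares x = 4
Inner block: 'int x = 64;' declares a NEW x that shadows the outer one
Inside the block the inner declaration is in scope -> 64
Result: 64

64


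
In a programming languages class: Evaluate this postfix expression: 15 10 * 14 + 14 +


Processing tokens left to right:
Push 15, Push 10
Pop 15 and 10, compute 15 * 10 = 150, push 150
Push 14
Pop 150 and 14, compute 150 + 14 = 164, push 164
Push 14
Pop 164 and 14, compute 164 + 14 = 178, push 178
Stack result: 178

178


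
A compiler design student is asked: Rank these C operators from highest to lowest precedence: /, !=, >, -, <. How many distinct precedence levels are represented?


Looking up precedence for each operator:
  / -> precedence 6
  != -> precedence 3
  > -> precedence 4
  - -> precedence 5
  < -> precedence 4
Sorted highest to lowest: /, -, >, <, !=
Distinct precedence values: [6, 5, 4, 3]
Number of distinct levels: 4

4


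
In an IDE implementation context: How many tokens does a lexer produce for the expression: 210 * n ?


Scanning '210 * n'
Token 1: '210' -> integer_literal
Token 2: '*' -> operator
Token 3: 'n' -> identifier
Total tokens: 3

3


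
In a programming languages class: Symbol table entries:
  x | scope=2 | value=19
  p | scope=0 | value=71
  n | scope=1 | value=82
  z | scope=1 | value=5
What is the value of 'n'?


Searching symbol table for 'n':
  x | scope=2 | value=19
  p | scope=0 | value=71
  n | scope=1 | value=82 <- MATCH
  z | scope=1 | value=5
Found 'n' at scope 1 with value 82

82


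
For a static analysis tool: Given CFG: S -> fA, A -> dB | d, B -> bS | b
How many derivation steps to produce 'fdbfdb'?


Grammar: S -> fA, A -> dB | d, B -> bS | b
Deriving 'fdbfdb':
Step 1: S -> fA => fA
Step 2: A -> dB => fdB
Step 3: B -> bS => fdbS
Step 4: S -> fA => fdbfA
Step 5: A -> dB => fdbfdB
Step 6: B -> b => fdbfdb
Total derivation steps: 6

6


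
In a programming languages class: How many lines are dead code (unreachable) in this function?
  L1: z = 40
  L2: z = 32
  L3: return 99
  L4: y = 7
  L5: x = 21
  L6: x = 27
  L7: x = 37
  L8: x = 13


Analyzing control flow:
  L1: reachable (before return)
  L2: reachable (before return)
  L3: reachable (return statement)
  L4: DEAD (after return at L3)
  L5: DEAD (after return at L3)
  L6: DEAD (after return at L3)
  L7: DEAD (after return at L3)
  L8: DEAD (after return at L3)
Return at L3, total lines = 8
Dead lines: L4 through L8
Count: 5

5


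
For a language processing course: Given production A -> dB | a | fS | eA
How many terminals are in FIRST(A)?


Production: A -> dB | a | fS | eA
Examining each alternative for leading terminals:
  A -> dB : first terminal = 'd'
  A -> a : first terminal = 'a'
  A -> fS : first terminal = 'f'
  A -> eA : first terminal = 'e'
FIRST(A) = {a, d, e, f}
Count: 4

4


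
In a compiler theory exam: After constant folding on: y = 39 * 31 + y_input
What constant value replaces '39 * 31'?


Identifying constant sub-expression:
  Original: y = 39 * 31 + y_input
  39 and 31 are both compile-time constants
  Evaluating: 39 * 31 = 1209
  After folding: y = 1209 + y_input

1209


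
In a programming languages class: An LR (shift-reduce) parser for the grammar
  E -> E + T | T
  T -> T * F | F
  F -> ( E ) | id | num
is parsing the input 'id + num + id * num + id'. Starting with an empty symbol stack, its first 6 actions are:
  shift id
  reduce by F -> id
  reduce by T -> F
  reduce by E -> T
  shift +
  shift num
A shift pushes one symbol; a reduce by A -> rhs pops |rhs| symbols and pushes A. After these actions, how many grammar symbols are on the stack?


Tracking the symbol stack through each action:
  Action 1: shift 'id' : push -> stack = [id] (size 1)
  Action 2: reduce by F -> id : pop 1, push F -> stack = [F] (size 1)
  Action 3: reduce by T -> F : pop 1, push T -> stack = [T] (size 1)
  Action 4: reduce by E -> T : pop 1, push E -> stack = [E] (size 1)
  Action 5: shift '+' : push -> stack = [E, +] (size 2)
  Action 6: shift 'num' : push -> stack = [E, +, num] (size 3)
Final stack size: 3

3


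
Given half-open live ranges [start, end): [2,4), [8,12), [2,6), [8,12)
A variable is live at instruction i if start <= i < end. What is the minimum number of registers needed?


Live ranges:
  Var0: [2, 4)
  Var1: [8, 12)
  Var2: [2, 6)
  Var3: [8, 12)
Sweep-line events (position, delta, active):
  pos=2 start -> active=1
  pos=2 start -> active=2
  pos=4 end -> active=1
  pos=6 end -> active=0
  pos=8 start -> active=1
  pos=8 start -> active=2
  pos=12 end -> active=1
  pos=12 end -> active=0
Maximum simultaneous active: 2
Minimum registers needed: 2

2


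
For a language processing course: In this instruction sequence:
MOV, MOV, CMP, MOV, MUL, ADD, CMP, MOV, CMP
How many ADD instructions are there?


Scanning instruction sequence for ADD:
  Position 1: MOV
  Position 2: MOV
  Position 3: CMP
  Position 4: MOV
  Position 5: MUL
  Position 6: ADD <- MATCH
  Position 7: CMP
  Position 8: MOV
  Position 9: CMP
Matches at positions: [6]
Total ADD count: 1

1


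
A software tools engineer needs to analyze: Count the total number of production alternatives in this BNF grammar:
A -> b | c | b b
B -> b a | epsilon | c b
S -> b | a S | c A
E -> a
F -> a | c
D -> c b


Counting alternatives per rule:
  A: 3 alternative(s)
  B: 3 alternative(s)
  S: 3 alternative(s)
  E: 1 alternative(s)
  F: 2 alternative(s)
  D: 1 alternative(s)
Sum: 3 + 3 + 3 + 1 + 2 + 1 = 13

13


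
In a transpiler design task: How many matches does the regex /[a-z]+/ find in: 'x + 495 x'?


Pattern: /[a-z]+/ (identifiers)
Input: 'x + 495 x'
Scanning for matches:
  Match 1: 'x'
  Match 2: 'x'
Total matches: 2

2


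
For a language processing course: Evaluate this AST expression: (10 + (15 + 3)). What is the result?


Expression: (10 + (15 + 3))
Evaluating step by step:
  15 + 3 = 18
  10 + 18 = 28
Result: 28

28


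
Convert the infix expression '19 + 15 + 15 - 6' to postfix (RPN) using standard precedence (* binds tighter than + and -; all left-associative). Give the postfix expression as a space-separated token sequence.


Applying the shunting-yard algorithm:
  Operand 19 -> output
  Push '+' onto operator stack -> op-stack: [+]
  Operand 15 -> output
  See '+' (prec 1); top '+' (prec 1) >= it -> pop '+' to output
  Push '+' onto operator stack -> op-stack: [+]
  Operand 15 -> output
  See '-' (prec 1); top '+' (prec 1) >= it -> pop '+' to output
  Push '-' onto operator stack -> op-stack: [-]
  Operand 6 -> output
  End of input: pop '-' to output
Postfix result: 19 15 + 15 + 6 -

19 15 + 15 + 6 -


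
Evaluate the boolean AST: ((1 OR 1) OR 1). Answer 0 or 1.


Step 1: Evaluate inner node
  1 OR 1 = 1
Step 2: Evaluate root node
  1 OR 1 = 1

1


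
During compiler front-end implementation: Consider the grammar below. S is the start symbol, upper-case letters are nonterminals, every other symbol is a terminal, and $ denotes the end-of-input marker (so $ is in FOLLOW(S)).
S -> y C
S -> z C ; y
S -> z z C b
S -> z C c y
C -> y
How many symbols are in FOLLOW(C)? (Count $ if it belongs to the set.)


S is the start symbol and does not occur in any rule body, so FOLLOW(S) = {$}.
Examining every occurrence of C in a rule body:
  S -> y C : C is at the right end -> add FOLLOW(S) = {$}
  S -> z C ; y : C is followed by terminal ';' -> add ';'
  S -> z z C b : C is followed by terminal 'b' -> add 'b'
  S -> z C c y : C is followed by terminal 'c' -> add 'c'
  C -> y : C does not occur in the body -> contributes nothing
FOLLOW(C) = {;, b, c, $}
Count: 4

4


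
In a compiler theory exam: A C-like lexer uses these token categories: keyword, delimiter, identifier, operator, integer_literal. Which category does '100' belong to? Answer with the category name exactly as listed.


Token: '100'
Checking categories:
  identifier: no
  integer_literal: YES
  operator: no
  keyword: no
  delimiter: no
Category: integer_literal

integer_literal


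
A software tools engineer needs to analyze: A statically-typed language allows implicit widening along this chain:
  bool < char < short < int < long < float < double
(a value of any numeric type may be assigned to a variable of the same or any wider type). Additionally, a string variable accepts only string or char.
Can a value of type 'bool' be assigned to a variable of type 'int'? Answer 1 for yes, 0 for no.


Target variable type: int
Source value type: bool
Numeric ranks: bool=0, int=3
Widening allowed iff rank(source) <= rank(target): 0 <= 3? Yes
Result: 1

1


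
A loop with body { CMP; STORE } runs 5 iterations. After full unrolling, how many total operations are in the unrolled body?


Loop body operations: CMP, STORE (2 ops per iteration)
Unrolling 5 iterations:
  Iteration 1: CMP, STORE (2 ops)
  Iteration 2: CMP, STORE (2 ops)
  Iteration 3: CMP, STORE (2 ops)
  Iteration 4: CMP, STORE (2 ops)
  Iteration 5: CMP, STORE (2 ops)
Total: 5 iterations * 2 ops/iter = 10 operations

10


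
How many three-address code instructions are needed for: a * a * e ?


Expression: a * a * e
Generating three-address code (respecting * over +/- precedence):
  Instruction 1: t1 = a * a
  Instruction 2: t2 = t1 * e
Total instructions: 2

2


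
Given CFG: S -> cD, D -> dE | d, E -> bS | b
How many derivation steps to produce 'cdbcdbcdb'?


Grammar: S -> cD, D -> dE | d, E -> bS | b
Deriving 'cdbcdbcdb':
Step 1: S -> cD => cD
Step 2: D -> dE => cdE
Step 3: E -> bS => cdbS
Step 4: S -> cD => cdbcD
Step 5: D -> dE => cdbcdE
Step 6: E -> bS => cdbcdbS
Step 7: S -> cD => cdbcdbcD
Step 8: D -> dE => cdbcdbcdE
Step 9: E -> b => cdbcdbcdb
Total derivation steps: 9

9


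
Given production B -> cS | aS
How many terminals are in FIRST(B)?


Production: B -> cS | aS
Examining each alternative for leading terminals:
  B -> cS : first terminal = 'c'
  B -> aS : first terminal = 'a'
FIRST(B) = {a, c}
Count: 2

2


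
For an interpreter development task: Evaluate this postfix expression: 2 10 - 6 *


Processing tokens left to right:
Push 2, Push 10
Pop 2 and 10, compute 2 - 10 = -8, push -8
Push 6
Pop -8 and 6, compute -8 * 6 = -48, push -48
Stack result: -48

-48


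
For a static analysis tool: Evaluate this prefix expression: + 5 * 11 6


Parsing prefix expression: + 5 * 11 6
Step 1: Innermost operation '* 11 6'
  11 * 6 = 66
Step 2: Outer operation '+ 5 [66]'
  5 + 66 = 71

71


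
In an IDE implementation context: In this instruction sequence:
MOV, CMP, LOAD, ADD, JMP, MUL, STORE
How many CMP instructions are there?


Scanning instruction sequence for CMP:
  Position 1: MOV
  Position 2: CMP <- MATCH
  Position 3: LOAD
  Position 4: ADD
  Position 5: JMP
  Position 6: MUL
  Position 7: STORE
Matches at positions: [2]
Total CMP count: 1

1


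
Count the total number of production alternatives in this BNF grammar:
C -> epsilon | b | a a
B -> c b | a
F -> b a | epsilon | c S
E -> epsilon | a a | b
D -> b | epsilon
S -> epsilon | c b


Counting alternatives per rule:
  C: 3 alternative(s)
  B: 2 alternative(s)
  F: 3 alternative(s)
  E: 3 alternative(s)
  D: 2 alternative(s)
  S: 2 alternative(s)
Sum: 3 + 2 + 3 + 3 + 2 + 2 = 15

15


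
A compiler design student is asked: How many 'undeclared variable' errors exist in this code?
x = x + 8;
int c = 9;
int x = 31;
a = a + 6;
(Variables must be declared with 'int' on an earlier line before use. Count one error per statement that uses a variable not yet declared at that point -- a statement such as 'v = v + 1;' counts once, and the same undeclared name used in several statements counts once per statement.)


Scanning code line by line:
  Line 1: use 'x' -> ERROR (undeclared)
  Line 2: declare 'c' -> declared = ['c']
  Line 3: declare 'x' -> declared = ['c', 'x']
  Line 4: use 'a' -> ERROR (undeclared)
Total undeclared variable errors: 2

2


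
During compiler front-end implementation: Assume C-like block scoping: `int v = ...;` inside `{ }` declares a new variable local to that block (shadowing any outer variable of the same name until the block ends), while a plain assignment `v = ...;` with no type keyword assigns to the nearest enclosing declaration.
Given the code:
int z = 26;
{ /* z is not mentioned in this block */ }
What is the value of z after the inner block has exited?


Analyzing scoping rules:
Outer scope: declares z = 26
Inner block: z is neither redeclared nor assigned -> unchanged
After the block -> 26
Result: 26

26


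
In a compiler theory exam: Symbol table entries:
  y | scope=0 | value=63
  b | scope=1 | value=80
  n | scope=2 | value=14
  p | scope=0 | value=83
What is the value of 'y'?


Searching symbol table for 'y':
  y | scope=0 | value=63 <- MATCH
  b | scope=1 | value=80
  n | scope=2 | value=14
  p | scope=0 | value=83
Found 'y' at scope 0 with value 63

63


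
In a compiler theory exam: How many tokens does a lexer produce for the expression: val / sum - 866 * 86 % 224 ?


Scanning 'val / sum - 866 * 86 % 224'
Token 1: 'val' -> identifier
Token 2: '/' -> operator
Token 3: 'sum' -> identifier
Token 4: '-' -> operator
Token 5: '866' -> integer_literal
Token 6: '*' -> operator
Token 7: '86' -> integer_literal
Token 8: '%' -> operator
Token 9: '224' -> integer_literal
Total tokens: 9

9


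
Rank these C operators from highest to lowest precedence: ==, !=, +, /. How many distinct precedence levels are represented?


Looking up precedence for each operator:
  == -> precedence 3
  != -> precedence 3
  + -> precedence 5
  / -> precedence 6
Sorted highest to lowest: /, +, ==, !=
Distinct precedence values: [6, 5, 3]
Number of distinct levels: 3

3


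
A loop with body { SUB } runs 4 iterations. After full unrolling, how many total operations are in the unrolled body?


Loop body operations: SUB (1 op per iteration)
Unrolling 4 iterations:
  Iteration 1: SUB (1 ops)
  Iteration 2: SUB (1 ops)
  Iteration 3: SUB (1 ops)
  Iteration 4: SUB (1 ops)
Total: 4 iterations * 1 ops/iter = 4 operations

4


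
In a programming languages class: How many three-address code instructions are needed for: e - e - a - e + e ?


Expression: e - e - a - e + e
Generating three-address code (respecting * over +/- precedence):
  Instruction 1: t1 = e - e
  Instruction 2: t2 = t1 - a
  Instruction 3: t3 = t2 - e
  Instruction 4: t4 = t3 + e
Total instructions: 4

4


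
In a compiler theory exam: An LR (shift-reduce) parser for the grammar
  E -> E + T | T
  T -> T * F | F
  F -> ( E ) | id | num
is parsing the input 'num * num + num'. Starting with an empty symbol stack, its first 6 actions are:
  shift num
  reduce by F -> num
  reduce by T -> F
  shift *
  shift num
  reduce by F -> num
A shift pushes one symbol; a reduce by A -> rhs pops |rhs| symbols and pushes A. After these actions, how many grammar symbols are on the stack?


Tracking the symbol stack through each action:
  Action 1: shift 'num' : push -> stack = [num] (size 1)
  Action 2: reduce by F -> num : pop 1, push F -> stack = [F] (size 1)
  Action 3: reduce by T -> F : pop 1, push T -> stack = [T] (size 1)
  Action 4: shift '*' : push -> stack = [T, *] (size 2)
  Action 5: shift 'num' : push -> stack = [T, *, num] (size 3)
  Action 6: reduce by F -> num : pop 1, push F -> stack = [T, *, F] (size 3)
Final stack size: 3

3


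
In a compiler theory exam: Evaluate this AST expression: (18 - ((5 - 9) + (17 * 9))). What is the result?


Expression: (18 - ((5 - 9) + (17 * 9)))
Evaluating step by step:
  5 - 9 = -4
  17 * 9 = 153
  -4 + 153 = 149
  18 - 149 = -131
Result: -131

-131


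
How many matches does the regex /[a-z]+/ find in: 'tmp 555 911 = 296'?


Pattern: /[a-z]+/ (identifiers)
Input: 'tmp 555 911 = 296'
Scanning for matches:
  Match 1: 'tmp'
Total matches: 1

1


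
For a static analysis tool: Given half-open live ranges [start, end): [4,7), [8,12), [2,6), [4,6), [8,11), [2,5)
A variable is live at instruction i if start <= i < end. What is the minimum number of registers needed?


Live ranges:
  Var0: [4, 7)
  Var1: [8, 12)
  Var2: [2, 6)
  Var3: [4, 6)
  Var4: [8, 11)
  Var5: [2, 5)
Sweep-line events (position, delta, active):
  pos=2 start -> active=1
  pos=2 start -> active=2
  pos=4 start -> active=3
  pos=4 start -> active=4
  pos=5 end -> active=3
  pos=6 end -> active=2
  pos=6 end -> active=1
  pos=7 end -> active=0
  pos=8 start -> active=1
  pos=8 start -> active=2
  pos=11 end -> active=1
  pos=12 end -> active=0
Maximum simultaneous active: 4
Minimum registers needed: 4

4


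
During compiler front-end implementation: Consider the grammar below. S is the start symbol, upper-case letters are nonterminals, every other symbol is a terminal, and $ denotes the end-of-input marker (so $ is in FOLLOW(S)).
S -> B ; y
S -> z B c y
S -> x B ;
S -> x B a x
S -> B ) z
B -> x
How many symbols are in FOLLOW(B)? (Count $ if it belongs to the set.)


S is the start symbol and does not occur in any rule body, so FOLLOW(S) = {$}.
Examining every occurrence of B in a rule body:
  S -> B ; y : B is followed by terminal ';' -> add ';'
  S -> z B c y : B is followed by terminal 'c' -> add 'c'
  S -> x B ; : B is followed by terminal ';' -> add ';' (already in the set)
  S -> x B a x : B is followed by terminal 'a' -> add 'a'
  S -> B ) z : B is followed by terminal ')' -> add ')'
  B -> x : B does not occur in the body -> contributes nothing
FOLLOW(B) = {), ;, a, c}
Count: 4

4


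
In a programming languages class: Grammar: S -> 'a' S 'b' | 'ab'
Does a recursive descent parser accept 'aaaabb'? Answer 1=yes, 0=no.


Grammar accepts strings of the form a^n b^n (n >= 1)
Word: 'aaaabb'
Counting: 4 a's and 2 b's
Check: 4 == 2? No
Mismatch: a-count != b-count
Rejected

0


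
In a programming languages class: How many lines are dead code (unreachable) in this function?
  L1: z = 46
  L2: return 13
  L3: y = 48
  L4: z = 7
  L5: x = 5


Analyzing control flow:
  L1: reachable (before return)
  L2: reachable (return statement)
  L3: DEAD (after return at L2)
  L4: DEAD (after return at L2)
  L5: DEAD (after return at L2)
Return at L2, total lines = 5
Dead lines: L3 through L5
Count: 3

3


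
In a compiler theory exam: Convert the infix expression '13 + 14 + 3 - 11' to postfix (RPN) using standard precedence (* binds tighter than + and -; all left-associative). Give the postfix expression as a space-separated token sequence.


Applying the shunting-yard algorithm:
  Operand 13 -> output
  Push '+' onto operator stack -> op-stack: [+]
  Operand 14 -> output
  See '+' (prec 1); top '+' (prec 1) >= it -> pop '+' to output
  Push '+' onto operator stack -> op-stack: [+]
  Operand 3 -> output
  See '-' (prec 1); top '+' (prec 1) >= it -> pop '+' to output
  Push '-' onto operator stack -> op-stack: [-]
  Operand 11 -> output
  End of input: pop '-' to output
Postfix result: 13 14 + 3 + 11 -

13 14 + 3 + 11 -


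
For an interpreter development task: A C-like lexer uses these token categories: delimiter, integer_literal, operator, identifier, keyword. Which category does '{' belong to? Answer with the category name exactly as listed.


Token: '{'
Checking categories:
  identifier: no
  integer_literal: no
  operator: no
  keyword: no
  delimiter: YES
Category: delimiter

delimiter


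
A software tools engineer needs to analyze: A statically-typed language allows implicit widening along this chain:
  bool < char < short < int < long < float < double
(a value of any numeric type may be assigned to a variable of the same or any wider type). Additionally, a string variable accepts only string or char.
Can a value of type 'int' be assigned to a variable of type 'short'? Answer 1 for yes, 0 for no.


Target variable type: short
Source value type: int
Numeric ranks: int=3, short=2
Widening allowed iff rank(source) <= rank(target): 3 <= 2? No
Result: 0

0


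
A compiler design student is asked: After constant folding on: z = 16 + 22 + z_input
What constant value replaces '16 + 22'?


Identifying constant sub-expression:
  Original: z = 16 + 22 + z_input
  16 and 22 are both compile-time constants
  Evaluating: 16 + 22 = 38
  After folding: z = 38 + z_input

38


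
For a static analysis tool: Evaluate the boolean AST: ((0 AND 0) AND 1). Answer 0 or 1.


Step 1: Evaluate inner node
  0 AND 0 = 0
Step 2: Evaluate root node
  0 AND 1 = 0

0


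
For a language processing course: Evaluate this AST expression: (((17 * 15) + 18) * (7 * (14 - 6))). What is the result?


Expression: (((17 * 15) + 18) * (7 * (14 - 6)))
Evaluating step by step:
  17 * 15 = 255
  255 + 18 = 273
  14 - 6 = 8
  7 * 8 = 56
  273 * 56 = 15288
Result: 15288

15288


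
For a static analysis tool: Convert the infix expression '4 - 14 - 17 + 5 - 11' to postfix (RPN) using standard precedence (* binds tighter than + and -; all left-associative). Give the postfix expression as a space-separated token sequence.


Applying the shunting-yard algorithm:
  Operand 4 -> output
  Push '-' onto operator stack -> op-stack: [-]
  Operand 14 -> output
  See '-' (prec 1); top '-' (prec 1) >= it -> pop '-' to output
  Push '-' onto operator stack -> op-stack: [-]
  Operand 17 -> output
  See '+' (prec 1); top '-' (prec 1) >= it -> pop '-' to output
  Push '+' onto operator stack -> op-stack: [+]
  Operand 5 -> output
  See '-' (prec 1); top '+' (prec 1) >= it -> pop '+' to output
  Push '-' onto operator stack -> op-stack: [-]
  Operand 11 -> output
  End of input: pop '-' to output
Postfix result: 4 14 - 17 - 5 + 11 -

4 14 - 17 - 5 + 11 -


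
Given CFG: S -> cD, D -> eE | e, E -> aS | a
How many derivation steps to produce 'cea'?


Grammar: S -> cD, D -> eE | e, E -> aS | a
Deriving 'cea':
Step 1: S -> cD => cD
Step 2: D -> eE => ceE
Step 3: E -> a => cea
Total derivation steps: 3

3


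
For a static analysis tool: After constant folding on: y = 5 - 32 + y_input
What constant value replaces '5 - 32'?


Identifying constant sub-expression:
  Original: y = 5 - 32 + y_input
  5 and 32 are both compile-time constants
  Evaluating: 5 - 32 = -27
  After folding: y = -27 + y_input

-27


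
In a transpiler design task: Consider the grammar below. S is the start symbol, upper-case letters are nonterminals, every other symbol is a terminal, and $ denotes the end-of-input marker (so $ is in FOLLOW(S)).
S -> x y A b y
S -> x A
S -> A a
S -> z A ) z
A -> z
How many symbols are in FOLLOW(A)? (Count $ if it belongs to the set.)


S is the start symbol and does not occur in any rule body, so FOLLOW(S) = {$}.
Examining every occurrence of A in a rule body:
  S -> x y A b y : A is followed by terminal 'b' -> add 'b'
  S -> x A : A is at the right end -> add FOLLOW(S) = {$}
  S -> A a : A is followed by terminal 'a' -> add 'a'
  S -> z A ) z : A is followed by terminal ')' -> add ')'
  A -> z : A does not occur in the body -> contributes nothing
FOLLOW(A) = {), a, b, $}
Count: 4

4


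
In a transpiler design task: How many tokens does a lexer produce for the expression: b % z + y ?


Scanning 'b % z + y'
Token 1: 'b' -> identifier
Token 2: '%' -> operator
Token 3: 'z' -> identifier
Token 4: '+' -> operator
Token 5: 'y' -> identifier
Total tokens: 5

5


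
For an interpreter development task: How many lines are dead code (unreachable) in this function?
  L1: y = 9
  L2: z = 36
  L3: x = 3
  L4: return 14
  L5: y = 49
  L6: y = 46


Analyzing control flow:
  L1: reachable (before return)
  L2: reachable (before return)
  L3: reachable (before return)
  L4: reachable (return statement)
  L5: DEAD (after return at L4)
  L6: DEAD (after return at L4)
Return at L4, total lines = 6
Dead lines: L5 through L6
Count: 2

2


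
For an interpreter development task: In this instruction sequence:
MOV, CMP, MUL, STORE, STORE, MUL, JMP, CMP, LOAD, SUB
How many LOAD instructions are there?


Scanning instruction sequence for LOAD:
  Position 1: MOV
  Position 2: CMP
  Position 3: MUL
  Position 4: STORE
  Position 5: STORE
  Position 6: MUL
  Position 7: JMP
  Position 8: CMP
  Position 9: LOAD <- MATCH
  Position 10: SUB
Matches at positions: [9]
Total LOAD count: 1

1
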